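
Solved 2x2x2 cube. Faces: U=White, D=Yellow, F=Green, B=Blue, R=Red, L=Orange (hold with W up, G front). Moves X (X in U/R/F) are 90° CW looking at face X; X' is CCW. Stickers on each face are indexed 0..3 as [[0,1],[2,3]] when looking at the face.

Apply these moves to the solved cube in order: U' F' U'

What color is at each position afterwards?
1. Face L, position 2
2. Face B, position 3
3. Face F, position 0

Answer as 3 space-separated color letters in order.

Answer: O B B

Derivation:
After move 1 (U'): U=WWWW F=OOGG R=GGRR B=RRBB L=BBOO
After move 2 (F'): F=OGOG U=WWGR R=YGYR D=BOYY L=BWOW
After move 3 (U'): U=WRWG F=BWOG R=OGYR B=YGBB L=RROW
Query 1: L[2] = O
Query 2: B[3] = B
Query 3: F[0] = B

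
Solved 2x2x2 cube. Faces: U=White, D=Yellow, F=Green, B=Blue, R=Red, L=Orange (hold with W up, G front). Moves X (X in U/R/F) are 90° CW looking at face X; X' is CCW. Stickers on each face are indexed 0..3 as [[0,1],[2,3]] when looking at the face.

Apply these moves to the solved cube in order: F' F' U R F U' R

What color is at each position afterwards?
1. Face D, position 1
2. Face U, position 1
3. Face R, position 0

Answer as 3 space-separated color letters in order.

Answer: W W G

Derivation:
After move 1 (F'): F=GGGG U=WWRR R=YRYR D=OOYY L=OWOW
After move 2 (F'): F=GGGG U=WWYY R=OROR D=WWYY L=OROR
After move 3 (U): U=YWYW F=ORGG R=BBOR B=ORBB L=GGOR
After move 4 (R): R=OBRB U=YRYG F=OWGY D=WBYO B=WRWB
After move 5 (F): F=GOYW U=YRRG R=YBGB D=ROYO L=GWOB
After move 6 (U'): U=RGYR F=GWYW R=GOGB B=YBWB L=WROB
After move 7 (R): R=GGBO U=RWYW F=GOYO D=RWYY B=RBGB
Query 1: D[1] = W
Query 2: U[1] = W
Query 3: R[0] = G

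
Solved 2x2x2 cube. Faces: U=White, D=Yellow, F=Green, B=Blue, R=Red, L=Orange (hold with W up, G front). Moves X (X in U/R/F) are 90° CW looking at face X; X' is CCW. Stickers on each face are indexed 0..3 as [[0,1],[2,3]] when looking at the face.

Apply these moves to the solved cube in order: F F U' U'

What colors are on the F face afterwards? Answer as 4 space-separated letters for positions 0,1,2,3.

After move 1 (F): F=GGGG U=WWOO R=WRWR D=RRYY L=OYOY
After move 2 (F): F=GGGG U=WWYY R=OROR D=WWYY L=OROR
After move 3 (U'): U=WYWY F=ORGG R=GGOR B=ORBB L=BBOR
After move 4 (U'): U=YYWW F=BBGG R=OROR B=GGBB L=OROR
Query: F face = BBGG

Answer: B B G G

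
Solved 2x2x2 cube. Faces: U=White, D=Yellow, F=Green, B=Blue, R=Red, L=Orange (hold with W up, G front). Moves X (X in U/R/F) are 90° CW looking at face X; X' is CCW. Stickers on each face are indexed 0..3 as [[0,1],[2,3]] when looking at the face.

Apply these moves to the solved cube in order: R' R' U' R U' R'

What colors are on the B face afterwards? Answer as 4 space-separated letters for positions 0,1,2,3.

Answer: R G G B

Derivation:
After move 1 (R'): R=RRRR U=WBWB F=GWGW D=YGYG B=YBYB
After move 2 (R'): R=RRRR U=WYWY F=GBGB D=YWYW B=GBGB
After move 3 (U'): U=YYWW F=OOGB R=GBRR B=RRGB L=GBOO
After move 4 (R): R=RGRB U=YOWB F=OWGW D=YGYR B=WRYB
After move 5 (U'): U=OBYW F=GBGW R=OWRB B=RGYB L=WROO
After move 6 (R'): R=WBOR U=OYYR F=GBGW D=YBYW B=RGGB
Query: B face = RGGB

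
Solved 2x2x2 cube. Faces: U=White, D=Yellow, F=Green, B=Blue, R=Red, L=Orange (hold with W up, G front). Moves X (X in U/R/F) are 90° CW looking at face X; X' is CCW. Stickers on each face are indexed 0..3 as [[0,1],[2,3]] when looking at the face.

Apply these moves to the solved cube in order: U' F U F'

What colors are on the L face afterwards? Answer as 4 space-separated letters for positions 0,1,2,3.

Answer: G W O B

Derivation:
After move 1 (U'): U=WWWW F=OOGG R=GGRR B=RRBB L=BBOO
After move 2 (F): F=GOGO U=WWOB R=WGWR D=RGYY L=BYOY
After move 3 (U): U=OWBW F=WGGO R=RRWR B=BYBB L=GOOY
After move 4 (F'): F=GOWG U=OWRW R=GRRR D=OYYY L=GWOB
Query: L face = GWOB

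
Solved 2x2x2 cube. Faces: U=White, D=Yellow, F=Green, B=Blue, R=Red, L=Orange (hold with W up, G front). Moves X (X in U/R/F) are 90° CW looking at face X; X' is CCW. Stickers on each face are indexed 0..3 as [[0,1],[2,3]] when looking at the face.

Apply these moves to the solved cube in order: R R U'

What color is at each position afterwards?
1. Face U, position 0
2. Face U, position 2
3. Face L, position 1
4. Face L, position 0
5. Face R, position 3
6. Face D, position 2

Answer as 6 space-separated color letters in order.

After move 1 (R): R=RRRR U=WGWG F=GYGY D=YBYB B=WBWB
After move 2 (R): R=RRRR U=WYWY F=GBGB D=YWYW B=GBGB
After move 3 (U'): U=YYWW F=OOGB R=GBRR B=RRGB L=GBOO
Query 1: U[0] = Y
Query 2: U[2] = W
Query 3: L[1] = B
Query 4: L[0] = G
Query 5: R[3] = R
Query 6: D[2] = Y

Answer: Y W B G R Y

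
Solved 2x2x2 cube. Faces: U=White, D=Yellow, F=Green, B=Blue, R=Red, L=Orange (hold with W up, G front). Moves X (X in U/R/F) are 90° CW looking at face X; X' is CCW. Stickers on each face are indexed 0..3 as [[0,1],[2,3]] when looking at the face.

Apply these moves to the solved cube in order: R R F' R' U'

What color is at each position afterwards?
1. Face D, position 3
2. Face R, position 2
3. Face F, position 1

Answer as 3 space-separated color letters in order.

After move 1 (R): R=RRRR U=WGWG F=GYGY D=YBYB B=WBWB
After move 2 (R): R=RRRR U=WYWY F=GBGB D=YWYW B=GBGB
After move 3 (F'): F=BBGG U=WYRR R=WRYR D=OOYW L=OYOW
After move 4 (R'): R=RRWY U=WGRG F=BYGR D=OBYG B=WBOB
After move 5 (U'): U=GGWR F=OYGR R=BYWY B=RROB L=WBOW
Query 1: D[3] = G
Query 2: R[2] = W
Query 3: F[1] = Y

Answer: G W Y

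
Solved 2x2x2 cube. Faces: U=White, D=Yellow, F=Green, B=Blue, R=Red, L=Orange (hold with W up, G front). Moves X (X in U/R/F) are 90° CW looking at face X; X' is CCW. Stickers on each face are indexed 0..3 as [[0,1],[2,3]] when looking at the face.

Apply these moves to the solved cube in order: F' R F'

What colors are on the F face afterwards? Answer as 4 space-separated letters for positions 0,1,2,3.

After move 1 (F'): F=GGGG U=WWRR R=YRYR D=OOYY L=OWOW
After move 2 (R): R=YYRR U=WGRG F=GOGY D=OBYB B=RBWB
After move 3 (F'): F=OYGG U=WGYR R=BYOR D=WWYB L=OGOR
Query: F face = OYGG

Answer: O Y G G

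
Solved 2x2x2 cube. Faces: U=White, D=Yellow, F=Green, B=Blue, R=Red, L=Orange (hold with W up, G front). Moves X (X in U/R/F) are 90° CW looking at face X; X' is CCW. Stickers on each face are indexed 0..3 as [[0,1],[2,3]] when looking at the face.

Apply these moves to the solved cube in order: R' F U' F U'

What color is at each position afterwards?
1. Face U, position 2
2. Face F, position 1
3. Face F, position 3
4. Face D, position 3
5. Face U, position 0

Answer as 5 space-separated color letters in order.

After move 1 (R'): R=RRRR U=WBWB F=GWGW D=YGYG B=YBYB
After move 2 (F): F=GGWW U=WBOO R=WRBR D=RRYG L=OYOG
After move 3 (U'): U=BOWO F=OYWW R=GGBR B=WRYB L=YBOG
After move 4 (F): F=WOWY U=BOGB R=WGOR D=BGYG L=YROR
After move 5 (U'): U=OBBG F=YRWY R=WOOR B=WGYB L=WROR
Query 1: U[2] = B
Query 2: F[1] = R
Query 3: F[3] = Y
Query 4: D[3] = G
Query 5: U[0] = O

Answer: B R Y G O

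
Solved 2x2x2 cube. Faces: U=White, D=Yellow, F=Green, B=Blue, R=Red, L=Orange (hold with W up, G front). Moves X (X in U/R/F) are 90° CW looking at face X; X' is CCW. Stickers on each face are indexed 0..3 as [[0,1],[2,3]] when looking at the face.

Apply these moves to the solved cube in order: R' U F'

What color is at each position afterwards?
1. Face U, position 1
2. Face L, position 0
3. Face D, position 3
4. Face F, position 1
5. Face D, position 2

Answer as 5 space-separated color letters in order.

After move 1 (R'): R=RRRR U=WBWB F=GWGW D=YGYG B=YBYB
After move 2 (U): U=WWBB F=RRGW R=YBRR B=OOYB L=GWOO
After move 3 (F'): F=RWRG U=WWYR R=GBYR D=WOYG L=GBOB
Query 1: U[1] = W
Query 2: L[0] = G
Query 3: D[3] = G
Query 4: F[1] = W
Query 5: D[2] = Y

Answer: W G G W Y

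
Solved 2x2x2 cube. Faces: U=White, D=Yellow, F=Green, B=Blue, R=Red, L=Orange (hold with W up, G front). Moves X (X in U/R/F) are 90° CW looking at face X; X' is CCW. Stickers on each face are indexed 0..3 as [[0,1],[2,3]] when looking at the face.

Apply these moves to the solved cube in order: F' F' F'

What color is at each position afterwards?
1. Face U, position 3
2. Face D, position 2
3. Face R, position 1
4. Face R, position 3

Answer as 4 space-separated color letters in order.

After move 1 (F'): F=GGGG U=WWRR R=YRYR D=OOYY L=OWOW
After move 2 (F'): F=GGGG U=WWYY R=OROR D=WWYY L=OROR
After move 3 (F'): F=GGGG U=WWOO R=WRWR D=RRYY L=OYOY
Query 1: U[3] = O
Query 2: D[2] = Y
Query 3: R[1] = R
Query 4: R[3] = R

Answer: O Y R R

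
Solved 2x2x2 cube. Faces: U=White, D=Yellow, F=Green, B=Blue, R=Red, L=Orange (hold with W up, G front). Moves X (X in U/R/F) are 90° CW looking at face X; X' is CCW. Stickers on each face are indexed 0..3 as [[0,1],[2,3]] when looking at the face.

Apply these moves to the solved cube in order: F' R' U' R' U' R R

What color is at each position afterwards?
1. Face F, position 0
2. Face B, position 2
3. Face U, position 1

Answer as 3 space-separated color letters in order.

Answer: Y B W

Derivation:
After move 1 (F'): F=GGGG U=WWRR R=YRYR D=OOYY L=OWOW
After move 2 (R'): R=RRYY U=WBRB F=GWGR D=OGYG B=YBOB
After move 3 (U'): U=BBWR F=OWGR R=GWYY B=RROB L=YBOW
After move 4 (R'): R=WYGY U=BOWR F=OBGR D=OWYR B=GRGB
After move 5 (U'): U=ORBW F=YBGR R=OBGY B=WYGB L=GROW
After move 6 (R): R=GOYB U=OBBR F=YWGR D=OGYW B=WYRB
After move 7 (R): R=YGBO U=OWBR F=YGGW D=ORYW B=RYBB
Query 1: F[0] = Y
Query 2: B[2] = B
Query 3: U[1] = W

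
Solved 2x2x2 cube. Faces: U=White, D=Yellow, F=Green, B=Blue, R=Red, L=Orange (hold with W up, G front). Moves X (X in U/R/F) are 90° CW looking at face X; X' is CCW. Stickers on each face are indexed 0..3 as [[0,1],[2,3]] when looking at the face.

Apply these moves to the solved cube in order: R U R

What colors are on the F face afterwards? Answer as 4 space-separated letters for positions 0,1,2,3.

Answer: R B G B

Derivation:
After move 1 (R): R=RRRR U=WGWG F=GYGY D=YBYB B=WBWB
After move 2 (U): U=WWGG F=RRGY R=WBRR B=OOWB L=GYOO
After move 3 (R): R=RWRB U=WRGY F=RBGB D=YWYO B=GOWB
Query: F face = RBGB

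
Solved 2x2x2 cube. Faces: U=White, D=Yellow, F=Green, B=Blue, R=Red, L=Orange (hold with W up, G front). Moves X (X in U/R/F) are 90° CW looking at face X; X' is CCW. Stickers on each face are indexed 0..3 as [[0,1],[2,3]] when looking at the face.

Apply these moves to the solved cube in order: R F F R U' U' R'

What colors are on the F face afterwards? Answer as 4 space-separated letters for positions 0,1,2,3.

After move 1 (R): R=RRRR U=WGWG F=GYGY D=YBYB B=WBWB
After move 2 (F): F=GGYY U=WGOO R=WRGR D=RRYB L=OYOB
After move 3 (F): F=YGYG U=WGBY R=OROR D=GWYB L=OROR
After move 4 (R): R=OORR U=WGBG F=YWYB D=GWYW B=YBGB
After move 5 (U'): U=GGWB F=ORYB R=YWRR B=OOGB L=YBOR
After move 6 (U'): U=GBGW F=YBYB R=ORRR B=YWGB L=OOOR
After move 7 (R'): R=RROR U=GGGY F=YBYW D=GBYB B=WWWB
Query: F face = YBYW

Answer: Y B Y W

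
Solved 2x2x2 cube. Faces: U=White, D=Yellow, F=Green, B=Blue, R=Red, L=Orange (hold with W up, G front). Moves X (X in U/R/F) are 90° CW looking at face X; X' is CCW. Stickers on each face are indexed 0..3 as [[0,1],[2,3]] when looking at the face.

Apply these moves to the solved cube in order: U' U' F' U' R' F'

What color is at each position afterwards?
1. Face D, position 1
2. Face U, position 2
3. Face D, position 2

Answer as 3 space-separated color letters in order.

Answer: W G Y

Derivation:
After move 1 (U'): U=WWWW F=OOGG R=GGRR B=RRBB L=BBOO
After move 2 (U'): U=WWWW F=BBGG R=OORR B=GGBB L=RROO
After move 3 (F'): F=BGBG U=WWOR R=YOYR D=ROYY L=RWOW
After move 4 (U'): U=WRWO F=RWBG R=BGYR B=YOBB L=GGOW
After move 5 (R'): R=GRBY U=WBWY F=RRBO D=RWYG B=YOOB
After move 6 (F'): F=RORB U=WBGB R=WRRY D=GWYG L=GYOW
Query 1: D[1] = W
Query 2: U[2] = G
Query 3: D[2] = Y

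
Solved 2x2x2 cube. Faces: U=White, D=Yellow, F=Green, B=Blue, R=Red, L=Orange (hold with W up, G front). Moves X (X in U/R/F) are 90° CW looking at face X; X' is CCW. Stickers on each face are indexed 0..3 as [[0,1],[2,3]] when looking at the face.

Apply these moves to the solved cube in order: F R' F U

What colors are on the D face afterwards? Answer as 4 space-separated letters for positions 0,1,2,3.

After move 1 (F): F=GGGG U=WWOO R=WRWR D=RRYY L=OYOY
After move 2 (R'): R=RRWW U=WBOB F=GWGO D=RGYG B=YBRB
After move 3 (F): F=GGOW U=WBYY R=ORBW D=WRYG L=OROG
After move 4 (U): U=YWYB F=OROW R=YBBW B=ORRB L=GGOG
Query: D face = WRYG

Answer: W R Y G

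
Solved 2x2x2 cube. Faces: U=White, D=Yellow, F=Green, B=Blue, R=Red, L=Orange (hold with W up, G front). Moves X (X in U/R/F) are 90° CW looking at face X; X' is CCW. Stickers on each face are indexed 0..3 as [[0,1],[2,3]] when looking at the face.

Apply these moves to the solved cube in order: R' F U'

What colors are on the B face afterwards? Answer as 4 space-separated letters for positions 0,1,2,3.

After move 1 (R'): R=RRRR U=WBWB F=GWGW D=YGYG B=YBYB
After move 2 (F): F=GGWW U=WBOO R=WRBR D=RRYG L=OYOG
After move 3 (U'): U=BOWO F=OYWW R=GGBR B=WRYB L=YBOG
Query: B face = WRYB

Answer: W R Y B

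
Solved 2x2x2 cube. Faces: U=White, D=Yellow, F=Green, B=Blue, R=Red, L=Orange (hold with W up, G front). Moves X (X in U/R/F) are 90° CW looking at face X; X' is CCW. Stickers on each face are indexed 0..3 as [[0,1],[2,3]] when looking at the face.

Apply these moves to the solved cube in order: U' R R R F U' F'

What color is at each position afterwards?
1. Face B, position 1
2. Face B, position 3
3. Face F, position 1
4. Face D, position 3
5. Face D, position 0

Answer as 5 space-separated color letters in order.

Answer: R B W G R

Derivation:
After move 1 (U'): U=WWWW F=OOGG R=GGRR B=RRBB L=BBOO
After move 2 (R): R=RGRG U=WOWG F=OYGY D=YBYR B=WRWB
After move 3 (R): R=RRGG U=WYWY F=OBGR D=YWYW B=GROB
After move 4 (R): R=GRGR U=WBWR F=OWGW D=YOYG B=YRYB
After move 5 (F): F=GOWW U=WBOB R=WRRR D=GGYG L=BYOO
After move 6 (U'): U=BBWO F=BYWW R=GORR B=WRYB L=YROO
After move 7 (F'): F=YWBW U=BBGR R=GOGR D=ROYG L=YOOW
Query 1: B[1] = R
Query 2: B[3] = B
Query 3: F[1] = W
Query 4: D[3] = G
Query 5: D[0] = R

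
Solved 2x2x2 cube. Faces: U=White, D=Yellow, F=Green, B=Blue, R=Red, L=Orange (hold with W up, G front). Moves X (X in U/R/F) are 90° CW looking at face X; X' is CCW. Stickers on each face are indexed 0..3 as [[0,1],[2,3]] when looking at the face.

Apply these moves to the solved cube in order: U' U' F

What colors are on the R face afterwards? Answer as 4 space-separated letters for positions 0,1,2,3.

After move 1 (U'): U=WWWW F=OOGG R=GGRR B=RRBB L=BBOO
After move 2 (U'): U=WWWW F=BBGG R=OORR B=GGBB L=RROO
After move 3 (F): F=GBGB U=WWOR R=WOWR D=ROYY L=RYOY
Query: R face = WOWR

Answer: W O W R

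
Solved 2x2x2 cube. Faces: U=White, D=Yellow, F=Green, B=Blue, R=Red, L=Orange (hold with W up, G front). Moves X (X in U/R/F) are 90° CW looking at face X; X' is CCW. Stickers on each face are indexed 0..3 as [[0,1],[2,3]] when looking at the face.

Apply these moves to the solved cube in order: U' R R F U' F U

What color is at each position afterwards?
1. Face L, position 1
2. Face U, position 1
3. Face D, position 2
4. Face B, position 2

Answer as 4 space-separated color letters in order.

After move 1 (U'): U=WWWW F=OOGG R=GGRR B=RRBB L=BBOO
After move 2 (R): R=RGRG U=WOWG F=OYGY D=YBYR B=WRWB
After move 3 (R): R=RRGG U=WYWY F=OBGR D=YWYW B=GROB
After move 4 (F): F=GORB U=WYOB R=WRYG D=GRYW L=BYOW
After move 5 (U'): U=YBWO F=BYRB R=GOYG B=WROB L=GROW
After move 6 (F): F=RBBY U=YBWR R=WOOG D=YGYW L=GGOR
After move 7 (U): U=WYRB F=WOBY R=WROG B=GGOB L=RBOR
Query 1: L[1] = B
Query 2: U[1] = Y
Query 3: D[2] = Y
Query 4: B[2] = O

Answer: B Y Y O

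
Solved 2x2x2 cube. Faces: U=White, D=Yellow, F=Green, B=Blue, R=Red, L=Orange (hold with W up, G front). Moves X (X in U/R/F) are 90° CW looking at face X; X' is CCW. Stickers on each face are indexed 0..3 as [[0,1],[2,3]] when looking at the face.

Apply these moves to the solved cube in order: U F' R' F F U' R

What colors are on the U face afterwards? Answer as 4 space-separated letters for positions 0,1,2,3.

Answer: B Y W R

Derivation:
After move 1 (U): U=WWWW F=RRGG R=BBRR B=OOBB L=GGOO
After move 2 (F'): F=RGRG U=WWBR R=YBYR D=GOYY L=GWOW
After move 3 (R'): R=BRYY U=WBBO F=RWRR D=GGYG B=YOOB
After move 4 (F): F=RRRW U=WBWW R=BROY D=YBYG L=GGOG
After move 5 (F): F=RRWR U=WBGG R=WRWY D=OBYG L=GYOB
After move 6 (U'): U=BGWG F=GYWR R=RRWY B=WROB L=YOOB
After move 7 (R): R=WRYR U=BYWR F=GBWG D=OOYW B=GRGB
Query: U face = BYWR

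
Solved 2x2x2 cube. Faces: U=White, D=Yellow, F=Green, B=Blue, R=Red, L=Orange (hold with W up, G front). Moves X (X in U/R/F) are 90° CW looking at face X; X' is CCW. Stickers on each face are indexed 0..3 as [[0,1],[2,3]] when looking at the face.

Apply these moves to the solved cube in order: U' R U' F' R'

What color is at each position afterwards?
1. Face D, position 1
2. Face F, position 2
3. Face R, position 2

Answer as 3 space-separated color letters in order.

After move 1 (U'): U=WWWW F=OOGG R=GGRR B=RRBB L=BBOO
After move 2 (R): R=RGRG U=WOWG F=OYGY D=YBYR B=WRWB
After move 3 (U'): U=OGWW F=BBGY R=OYRG B=RGWB L=WROO
After move 4 (F'): F=BYBG U=OGOR R=BYYG D=ROYR L=WWOW
After move 5 (R'): R=YGBY U=OWOR F=BGBR D=RYYG B=RGOB
Query 1: D[1] = Y
Query 2: F[2] = B
Query 3: R[2] = B

Answer: Y B B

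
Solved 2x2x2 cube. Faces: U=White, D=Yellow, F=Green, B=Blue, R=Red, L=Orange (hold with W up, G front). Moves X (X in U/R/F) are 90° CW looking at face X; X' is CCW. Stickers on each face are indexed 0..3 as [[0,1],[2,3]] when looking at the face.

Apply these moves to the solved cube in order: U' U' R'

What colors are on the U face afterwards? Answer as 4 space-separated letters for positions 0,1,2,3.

Answer: W B W G

Derivation:
After move 1 (U'): U=WWWW F=OOGG R=GGRR B=RRBB L=BBOO
After move 2 (U'): U=WWWW F=BBGG R=OORR B=GGBB L=RROO
After move 3 (R'): R=OROR U=WBWG F=BWGW D=YBYG B=YGYB
Query: U face = WBWG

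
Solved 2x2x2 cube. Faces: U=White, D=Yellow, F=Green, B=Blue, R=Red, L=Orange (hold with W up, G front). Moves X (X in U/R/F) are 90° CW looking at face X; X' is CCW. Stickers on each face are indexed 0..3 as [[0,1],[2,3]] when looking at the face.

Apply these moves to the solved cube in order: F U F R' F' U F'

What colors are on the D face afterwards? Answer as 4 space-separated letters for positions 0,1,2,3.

After move 1 (F): F=GGGG U=WWOO R=WRWR D=RRYY L=OYOY
After move 2 (U): U=OWOW F=WRGG R=BBWR B=OYBB L=GGOY
After move 3 (F): F=GWGR U=OWYG R=OBWR D=WBYY L=GROR
After move 4 (R'): R=BROW U=OBYO F=GWGG D=WWYR B=YYBB
After move 5 (F'): F=WGGG U=OBBO R=WRWW D=RRYR L=GOOY
After move 6 (U): U=BOOB F=WRGG R=YYWW B=GOBB L=WGOY
After move 7 (F'): F=RGWG U=BOYW R=RYRW D=GYYR L=WBOO
Query: D face = GYYR

Answer: G Y Y R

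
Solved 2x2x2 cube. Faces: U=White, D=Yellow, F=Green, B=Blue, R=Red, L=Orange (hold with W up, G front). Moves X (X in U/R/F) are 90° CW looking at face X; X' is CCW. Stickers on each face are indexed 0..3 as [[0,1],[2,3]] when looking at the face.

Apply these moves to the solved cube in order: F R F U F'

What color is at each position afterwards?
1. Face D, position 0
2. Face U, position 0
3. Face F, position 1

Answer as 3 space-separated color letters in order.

After move 1 (F): F=GGGG U=WWOO R=WRWR D=RRYY L=OYOY
After move 2 (R): R=WWRR U=WGOG F=GRGY D=RBYB B=OBWB
After move 3 (F): F=GGYR U=WGYY R=OWGR D=RWYB L=OROB
After move 4 (U): U=YWYG F=OWYR R=OBGR B=ORWB L=GGOB
After move 5 (F'): F=WROY U=YWOG R=WBRR D=GBYB L=GGOY
Query 1: D[0] = G
Query 2: U[0] = Y
Query 3: F[1] = R

Answer: G Y R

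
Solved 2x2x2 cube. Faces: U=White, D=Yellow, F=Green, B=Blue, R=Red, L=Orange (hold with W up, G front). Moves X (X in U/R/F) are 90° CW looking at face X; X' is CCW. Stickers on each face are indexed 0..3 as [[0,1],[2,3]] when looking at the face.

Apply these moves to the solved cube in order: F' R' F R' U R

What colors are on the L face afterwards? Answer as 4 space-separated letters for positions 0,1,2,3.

Answer: G B O G

Derivation:
After move 1 (F'): F=GGGG U=WWRR R=YRYR D=OOYY L=OWOW
After move 2 (R'): R=RRYY U=WBRB F=GWGR D=OGYG B=YBOB
After move 3 (F): F=GGRW U=WBWW R=RRBY D=YRYG L=OOOG
After move 4 (R'): R=RYRB U=WOWY F=GBRW D=YGYW B=GBRB
After move 5 (U): U=WWYO F=RYRW R=GBRB B=OORB L=GBOG
After move 6 (R): R=RGBB U=WYYW F=RGRW D=YRYO B=OOWB
Query: L face = GBOG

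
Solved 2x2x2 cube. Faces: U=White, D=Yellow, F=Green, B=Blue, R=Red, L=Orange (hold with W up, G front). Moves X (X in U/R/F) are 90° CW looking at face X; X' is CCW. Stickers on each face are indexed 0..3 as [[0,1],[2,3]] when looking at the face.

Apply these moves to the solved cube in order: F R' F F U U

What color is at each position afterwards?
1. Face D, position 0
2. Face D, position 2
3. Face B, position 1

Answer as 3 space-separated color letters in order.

After move 1 (F): F=GGGG U=WWOO R=WRWR D=RRYY L=OYOY
After move 2 (R'): R=RRWW U=WBOB F=GWGO D=RGYG B=YBRB
After move 3 (F): F=GGOW U=WBYY R=ORBW D=WRYG L=OROG
After move 4 (F): F=OGWG U=WBGR R=YRYW D=BOYG L=OWOR
After move 5 (U): U=GWRB F=YRWG R=YBYW B=OWRB L=OGOR
After move 6 (U): U=RGBW F=YBWG R=OWYW B=OGRB L=YROR
Query 1: D[0] = B
Query 2: D[2] = Y
Query 3: B[1] = G

Answer: B Y G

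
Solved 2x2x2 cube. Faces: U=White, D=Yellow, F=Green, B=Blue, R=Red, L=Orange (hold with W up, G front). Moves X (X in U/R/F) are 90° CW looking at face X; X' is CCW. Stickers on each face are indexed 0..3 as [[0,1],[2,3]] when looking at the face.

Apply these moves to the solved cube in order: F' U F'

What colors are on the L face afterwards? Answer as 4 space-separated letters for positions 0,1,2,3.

Answer: G W O R

Derivation:
After move 1 (F'): F=GGGG U=WWRR R=YRYR D=OOYY L=OWOW
After move 2 (U): U=RWRW F=YRGG R=BBYR B=OWBB L=GGOW
After move 3 (F'): F=RGYG U=RWBY R=OBOR D=GWYY L=GWOR
Query: L face = GWOR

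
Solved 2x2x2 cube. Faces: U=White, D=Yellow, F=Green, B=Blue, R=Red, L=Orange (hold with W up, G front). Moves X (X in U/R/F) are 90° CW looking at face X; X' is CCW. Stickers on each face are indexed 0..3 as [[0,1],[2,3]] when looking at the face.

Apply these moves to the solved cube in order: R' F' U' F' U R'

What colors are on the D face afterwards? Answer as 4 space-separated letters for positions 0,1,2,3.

Answer: B W Y G

Derivation:
After move 1 (R'): R=RRRR U=WBWB F=GWGW D=YGYG B=YBYB
After move 2 (F'): F=WWGG U=WBRR R=GRYR D=OOYG L=OBOW
After move 3 (U'): U=BRWR F=OBGG R=WWYR B=GRYB L=YBOW
After move 4 (F'): F=BGOG U=BRWY R=OWOR D=BWYG L=YROW
After move 5 (U): U=WBYR F=OWOG R=GROR B=YRYB L=BGOW
After move 6 (R'): R=RRGO U=WYYY F=OBOR D=BWYG B=GRWB
Query: D face = BWYG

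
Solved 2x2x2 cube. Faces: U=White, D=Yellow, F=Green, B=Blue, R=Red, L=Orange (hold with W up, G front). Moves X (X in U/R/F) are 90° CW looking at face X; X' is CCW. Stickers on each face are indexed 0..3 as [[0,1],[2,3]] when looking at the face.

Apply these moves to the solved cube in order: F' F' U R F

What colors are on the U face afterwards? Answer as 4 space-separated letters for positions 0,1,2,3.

Answer: Y R R G

Derivation:
After move 1 (F'): F=GGGG U=WWRR R=YRYR D=OOYY L=OWOW
After move 2 (F'): F=GGGG U=WWYY R=OROR D=WWYY L=OROR
After move 3 (U): U=YWYW F=ORGG R=BBOR B=ORBB L=GGOR
After move 4 (R): R=OBRB U=YRYG F=OWGY D=WBYO B=WRWB
After move 5 (F): F=GOYW U=YRRG R=YBGB D=ROYO L=GWOB
Query: U face = YRRG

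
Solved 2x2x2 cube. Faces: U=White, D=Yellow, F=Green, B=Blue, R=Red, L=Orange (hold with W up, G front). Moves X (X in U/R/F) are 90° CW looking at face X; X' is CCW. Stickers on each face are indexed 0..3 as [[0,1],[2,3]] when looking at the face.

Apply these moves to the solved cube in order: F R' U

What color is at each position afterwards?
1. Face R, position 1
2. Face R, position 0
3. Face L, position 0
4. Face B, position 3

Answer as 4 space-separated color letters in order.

After move 1 (F): F=GGGG U=WWOO R=WRWR D=RRYY L=OYOY
After move 2 (R'): R=RRWW U=WBOB F=GWGO D=RGYG B=YBRB
After move 3 (U): U=OWBB F=RRGO R=YBWW B=OYRB L=GWOY
Query 1: R[1] = B
Query 2: R[0] = Y
Query 3: L[0] = G
Query 4: B[3] = B

Answer: B Y G B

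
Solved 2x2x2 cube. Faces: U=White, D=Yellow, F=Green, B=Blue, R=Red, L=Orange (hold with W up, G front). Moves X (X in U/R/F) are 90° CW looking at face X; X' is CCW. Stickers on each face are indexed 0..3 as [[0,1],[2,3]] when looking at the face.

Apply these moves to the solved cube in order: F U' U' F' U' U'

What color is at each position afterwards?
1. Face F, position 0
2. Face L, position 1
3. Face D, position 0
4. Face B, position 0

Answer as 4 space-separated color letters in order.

After move 1 (F): F=GGGG U=WWOO R=WRWR D=RRYY L=OYOY
After move 2 (U'): U=WOWO F=OYGG R=GGWR B=WRBB L=BBOY
After move 3 (U'): U=OOWW F=BBGG R=OYWR B=GGBB L=WROY
After move 4 (F'): F=BGBG U=OOOW R=RYRR D=RYYY L=WWOW
After move 5 (U'): U=OWOO F=WWBG R=BGRR B=RYBB L=GGOW
After move 6 (U'): U=WOOO F=GGBG R=WWRR B=BGBB L=RYOW
Query 1: F[0] = G
Query 2: L[1] = Y
Query 3: D[0] = R
Query 4: B[0] = B

Answer: G Y R B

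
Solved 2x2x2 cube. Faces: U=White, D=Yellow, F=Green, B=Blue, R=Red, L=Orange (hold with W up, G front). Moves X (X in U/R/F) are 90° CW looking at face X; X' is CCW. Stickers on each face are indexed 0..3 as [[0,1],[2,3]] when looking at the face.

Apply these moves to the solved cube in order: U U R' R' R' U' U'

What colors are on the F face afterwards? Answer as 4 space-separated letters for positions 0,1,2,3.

After move 1 (U): U=WWWW F=RRGG R=BBRR B=OOBB L=GGOO
After move 2 (U): U=WWWW F=BBGG R=OORR B=GGBB L=RROO
After move 3 (R'): R=OROR U=WBWG F=BWGW D=YBYG B=YGYB
After move 4 (R'): R=RROO U=WYWY F=BBGG D=YWYW B=GGBB
After move 5 (R'): R=RORO U=WBWG F=BYGY D=YBYG B=WGWB
After move 6 (U'): U=BGWW F=RRGY R=BYRO B=ROWB L=WGOO
After move 7 (U'): U=GWBW F=WGGY R=RRRO B=BYWB L=ROOO
Query: F face = WGGY

Answer: W G G Y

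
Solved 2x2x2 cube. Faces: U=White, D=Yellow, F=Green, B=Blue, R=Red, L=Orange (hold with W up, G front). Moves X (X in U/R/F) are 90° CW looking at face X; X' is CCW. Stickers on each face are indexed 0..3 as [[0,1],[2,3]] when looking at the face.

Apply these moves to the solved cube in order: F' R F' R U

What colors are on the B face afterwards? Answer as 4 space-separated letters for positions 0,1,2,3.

After move 1 (F'): F=GGGG U=WWRR R=YRYR D=OOYY L=OWOW
After move 2 (R): R=YYRR U=WGRG F=GOGY D=OBYB B=RBWB
After move 3 (F'): F=OYGG U=WGYR R=BYOR D=WWYB L=OGOR
After move 4 (R): R=OBRY U=WYYG F=OWGB D=WWYR B=RBGB
After move 5 (U): U=YWGY F=OBGB R=RBRY B=OGGB L=OWOR
Query: B face = OGGB

Answer: O G G B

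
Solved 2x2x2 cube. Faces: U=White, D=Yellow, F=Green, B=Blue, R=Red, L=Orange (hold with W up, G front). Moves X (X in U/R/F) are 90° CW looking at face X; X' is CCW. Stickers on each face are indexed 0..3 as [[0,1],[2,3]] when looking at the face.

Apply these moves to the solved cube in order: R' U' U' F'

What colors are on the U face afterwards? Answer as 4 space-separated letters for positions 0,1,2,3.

After move 1 (R'): R=RRRR U=WBWB F=GWGW D=YGYG B=YBYB
After move 2 (U'): U=BBWW F=OOGW R=GWRR B=RRYB L=YBOO
After move 3 (U'): U=BWBW F=YBGW R=OORR B=GWYB L=RROO
After move 4 (F'): F=BWYG U=BWOR R=GOYR D=ROYG L=RWOB
Query: U face = BWOR

Answer: B W O R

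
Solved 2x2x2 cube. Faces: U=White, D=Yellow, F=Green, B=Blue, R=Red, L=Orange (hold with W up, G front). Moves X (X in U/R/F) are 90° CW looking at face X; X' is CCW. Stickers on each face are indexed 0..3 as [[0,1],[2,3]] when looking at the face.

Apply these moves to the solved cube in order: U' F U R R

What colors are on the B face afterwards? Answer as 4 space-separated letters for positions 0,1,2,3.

After move 1 (U'): U=WWWW F=OOGG R=GGRR B=RRBB L=BBOO
After move 2 (F): F=GOGO U=WWOB R=WGWR D=RGYY L=BYOY
After move 3 (U): U=OWBW F=WGGO R=RRWR B=BYBB L=GOOY
After move 4 (R): R=WRRR U=OGBO F=WGGY D=RBYB B=WYWB
After move 5 (R): R=RWRR U=OGBY F=WBGB D=RWYW B=OYGB
Query: B face = OYGB

Answer: O Y G B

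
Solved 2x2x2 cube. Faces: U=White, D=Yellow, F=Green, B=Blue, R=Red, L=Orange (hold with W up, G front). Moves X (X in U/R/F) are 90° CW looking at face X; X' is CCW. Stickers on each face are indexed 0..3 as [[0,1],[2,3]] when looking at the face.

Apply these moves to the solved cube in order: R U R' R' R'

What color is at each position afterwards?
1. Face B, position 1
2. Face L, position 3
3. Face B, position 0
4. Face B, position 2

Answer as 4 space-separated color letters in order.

After move 1 (R): R=RRRR U=WGWG F=GYGY D=YBYB B=WBWB
After move 2 (U): U=WWGG F=RRGY R=WBRR B=OOWB L=GYOO
After move 3 (R'): R=BRWR U=WWGO F=RWGG D=YRYY B=BOBB
After move 4 (R'): R=RRBW U=WBGB F=RWGO D=YWYG B=YORB
After move 5 (R'): R=RWRB U=WRGY F=RBGB D=YWYO B=GOWB
Query 1: B[1] = O
Query 2: L[3] = O
Query 3: B[0] = G
Query 4: B[2] = W

Answer: O O G W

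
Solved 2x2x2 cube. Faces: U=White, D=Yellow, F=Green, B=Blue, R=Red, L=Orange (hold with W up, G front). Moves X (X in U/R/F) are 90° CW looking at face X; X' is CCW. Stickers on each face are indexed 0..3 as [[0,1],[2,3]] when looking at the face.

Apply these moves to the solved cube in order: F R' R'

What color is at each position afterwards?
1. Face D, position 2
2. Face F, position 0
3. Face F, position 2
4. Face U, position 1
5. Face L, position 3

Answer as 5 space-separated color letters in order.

After move 1 (F): F=GGGG U=WWOO R=WRWR D=RRYY L=OYOY
After move 2 (R'): R=RRWW U=WBOB F=GWGO D=RGYG B=YBRB
After move 3 (R'): R=RWRW U=WROY F=GBGB D=RWYO B=GBGB
Query 1: D[2] = Y
Query 2: F[0] = G
Query 3: F[2] = G
Query 4: U[1] = R
Query 5: L[3] = Y

Answer: Y G G R Y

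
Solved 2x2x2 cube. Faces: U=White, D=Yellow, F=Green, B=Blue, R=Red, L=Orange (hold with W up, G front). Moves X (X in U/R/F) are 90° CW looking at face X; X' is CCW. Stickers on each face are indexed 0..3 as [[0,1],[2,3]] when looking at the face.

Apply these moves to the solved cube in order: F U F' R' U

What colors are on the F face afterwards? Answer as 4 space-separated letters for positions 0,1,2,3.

Answer: B R W W

Derivation:
After move 1 (F): F=GGGG U=WWOO R=WRWR D=RRYY L=OYOY
After move 2 (U): U=OWOW F=WRGG R=BBWR B=OYBB L=GGOY
After move 3 (F'): F=RGWG U=OWBW R=RBRR D=GYYY L=GWOO
After move 4 (R'): R=BRRR U=OBBO F=RWWW D=GGYG B=YYYB
After move 5 (U): U=BOOB F=BRWW R=YYRR B=GWYB L=RWOO
Query: F face = BRWW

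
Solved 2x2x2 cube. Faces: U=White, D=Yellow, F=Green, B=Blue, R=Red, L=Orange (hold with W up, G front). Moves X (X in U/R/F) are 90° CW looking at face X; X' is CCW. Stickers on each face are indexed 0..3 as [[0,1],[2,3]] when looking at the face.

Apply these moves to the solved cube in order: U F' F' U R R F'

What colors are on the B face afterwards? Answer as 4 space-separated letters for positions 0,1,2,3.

After move 1 (U): U=WWWW F=RRGG R=BBRR B=OOBB L=GGOO
After move 2 (F'): F=RGRG U=WWBR R=YBYR D=GOYY L=GWOW
After move 3 (F'): F=GGRR U=WWYY R=OBGR D=WWYY L=GROB
After move 4 (U): U=YWYW F=OBRR R=OOGR B=GRBB L=GGOB
After move 5 (R): R=GORO U=YBYR F=OWRY D=WBYG B=WRWB
After move 6 (R): R=RGOO U=YWYY F=OBRG D=WWYW B=RRBB
After move 7 (F'): F=BGOR U=YWRO R=WGWO D=GBYW L=GYOY
Query: B face = RRBB

Answer: R R B B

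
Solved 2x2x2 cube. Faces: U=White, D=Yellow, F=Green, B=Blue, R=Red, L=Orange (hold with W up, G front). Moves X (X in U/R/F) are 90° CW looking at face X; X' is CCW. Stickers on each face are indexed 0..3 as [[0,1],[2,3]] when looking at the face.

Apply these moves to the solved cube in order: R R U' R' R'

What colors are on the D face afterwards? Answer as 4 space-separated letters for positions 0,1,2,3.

After move 1 (R): R=RRRR U=WGWG F=GYGY D=YBYB B=WBWB
After move 2 (R): R=RRRR U=WYWY F=GBGB D=YWYW B=GBGB
After move 3 (U'): U=YYWW F=OOGB R=GBRR B=RRGB L=GBOO
After move 4 (R'): R=BRGR U=YGWR F=OYGW D=YOYB B=WRWB
After move 5 (R'): R=RRBG U=YWWW F=OGGR D=YYYW B=BROB
Query: D face = YYYW

Answer: Y Y Y W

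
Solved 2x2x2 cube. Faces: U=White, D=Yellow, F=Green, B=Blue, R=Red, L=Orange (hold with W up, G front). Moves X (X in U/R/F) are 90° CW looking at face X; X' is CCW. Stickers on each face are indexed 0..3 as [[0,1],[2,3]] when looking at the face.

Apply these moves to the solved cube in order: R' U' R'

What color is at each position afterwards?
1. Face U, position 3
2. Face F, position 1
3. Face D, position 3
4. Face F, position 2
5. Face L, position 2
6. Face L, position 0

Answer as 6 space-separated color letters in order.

After move 1 (R'): R=RRRR U=WBWB F=GWGW D=YGYG B=YBYB
After move 2 (U'): U=BBWW F=OOGW R=GWRR B=RRYB L=YBOO
After move 3 (R'): R=WRGR U=BYWR F=OBGW D=YOYW B=GRGB
Query 1: U[3] = R
Query 2: F[1] = B
Query 3: D[3] = W
Query 4: F[2] = G
Query 5: L[2] = O
Query 6: L[0] = Y

Answer: R B W G O Y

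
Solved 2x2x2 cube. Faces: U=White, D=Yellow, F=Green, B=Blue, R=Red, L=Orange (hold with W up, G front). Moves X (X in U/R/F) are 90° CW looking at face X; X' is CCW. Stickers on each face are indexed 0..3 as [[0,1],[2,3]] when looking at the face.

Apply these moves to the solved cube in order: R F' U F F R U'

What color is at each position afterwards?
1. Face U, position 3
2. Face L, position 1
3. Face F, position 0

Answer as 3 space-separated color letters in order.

Answer: O G Y

Derivation:
After move 1 (R): R=RRRR U=WGWG F=GYGY D=YBYB B=WBWB
After move 2 (F'): F=YYGG U=WGRR R=BRYR D=OOYB L=OGOW
After move 3 (U): U=RWRG F=BRGG R=WBYR B=OGWB L=YYOW
After move 4 (F): F=GBGR U=RWWY R=RBGR D=YWYB L=YOOO
After move 5 (F): F=GGRB U=RWOO R=WBYR D=GRYB L=YYOW
After move 6 (R): R=YWRB U=RGOB F=GRRB D=GWYO B=OGWB
After move 7 (U'): U=GBRO F=YYRB R=GRRB B=YWWB L=OGOW
Query 1: U[3] = O
Query 2: L[1] = G
Query 3: F[0] = Y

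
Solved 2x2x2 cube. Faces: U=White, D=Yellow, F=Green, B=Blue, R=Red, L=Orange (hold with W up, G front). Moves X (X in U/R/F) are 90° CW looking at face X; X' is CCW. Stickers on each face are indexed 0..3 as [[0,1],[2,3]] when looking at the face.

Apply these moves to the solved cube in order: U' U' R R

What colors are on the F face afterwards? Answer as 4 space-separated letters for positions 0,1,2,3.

Answer: B B G G

Derivation:
After move 1 (U'): U=WWWW F=OOGG R=GGRR B=RRBB L=BBOO
After move 2 (U'): U=WWWW F=BBGG R=OORR B=GGBB L=RROO
After move 3 (R): R=RORO U=WBWG F=BYGY D=YBYG B=WGWB
After move 4 (R): R=RROO U=WYWY F=BBGG D=YWYW B=GGBB
Query: F face = BBGG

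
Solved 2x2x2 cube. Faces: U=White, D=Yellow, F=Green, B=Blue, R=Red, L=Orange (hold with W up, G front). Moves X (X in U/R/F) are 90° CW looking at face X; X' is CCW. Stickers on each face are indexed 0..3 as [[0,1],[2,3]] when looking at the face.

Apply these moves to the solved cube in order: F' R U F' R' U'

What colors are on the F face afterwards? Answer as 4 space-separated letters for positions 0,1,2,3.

Answer: G G Y R

Derivation:
After move 1 (F'): F=GGGG U=WWRR R=YRYR D=OOYY L=OWOW
After move 2 (R): R=YYRR U=WGRG F=GOGY D=OBYB B=RBWB
After move 3 (U): U=RWGG F=YYGY R=RBRR B=OWWB L=GOOW
After move 4 (F'): F=YYYG U=RWRR R=BBOR D=OWYB L=GGOG
After move 5 (R'): R=BRBO U=RWRO F=YWYR D=OYYG B=BWWB
After move 6 (U'): U=WORR F=GGYR R=YWBO B=BRWB L=BWOG
Query: F face = GGYR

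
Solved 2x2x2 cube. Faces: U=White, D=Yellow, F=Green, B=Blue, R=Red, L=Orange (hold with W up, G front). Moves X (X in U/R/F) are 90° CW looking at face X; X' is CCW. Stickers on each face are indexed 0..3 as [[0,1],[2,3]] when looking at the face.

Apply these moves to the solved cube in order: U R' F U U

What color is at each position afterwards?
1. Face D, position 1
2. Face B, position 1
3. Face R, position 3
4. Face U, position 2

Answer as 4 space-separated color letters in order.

After move 1 (U): U=WWWW F=RRGG R=BBRR B=OOBB L=GGOO
After move 2 (R'): R=BRBR U=WBWO F=RWGW D=YRYG B=YOYB
After move 3 (F): F=GRWW U=WBOG R=WROR D=BBYG L=GYOR
After move 4 (U): U=OWGB F=WRWW R=YOOR B=GYYB L=GROR
After move 5 (U): U=GOBW F=YOWW R=GYOR B=GRYB L=WROR
Query 1: D[1] = B
Query 2: B[1] = R
Query 3: R[3] = R
Query 4: U[2] = B

Answer: B R R B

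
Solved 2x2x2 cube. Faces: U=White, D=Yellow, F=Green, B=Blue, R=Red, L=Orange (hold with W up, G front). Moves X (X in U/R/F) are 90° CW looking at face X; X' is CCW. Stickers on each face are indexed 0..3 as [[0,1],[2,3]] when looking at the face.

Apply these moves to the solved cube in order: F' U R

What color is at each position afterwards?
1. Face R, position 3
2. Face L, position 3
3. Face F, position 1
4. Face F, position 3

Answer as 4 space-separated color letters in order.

Answer: B W O Y

Derivation:
After move 1 (F'): F=GGGG U=WWRR R=YRYR D=OOYY L=OWOW
After move 2 (U): U=RWRW F=YRGG R=BBYR B=OWBB L=GGOW
After move 3 (R): R=YBRB U=RRRG F=YOGY D=OBYO B=WWWB
Query 1: R[3] = B
Query 2: L[3] = W
Query 3: F[1] = O
Query 4: F[3] = Y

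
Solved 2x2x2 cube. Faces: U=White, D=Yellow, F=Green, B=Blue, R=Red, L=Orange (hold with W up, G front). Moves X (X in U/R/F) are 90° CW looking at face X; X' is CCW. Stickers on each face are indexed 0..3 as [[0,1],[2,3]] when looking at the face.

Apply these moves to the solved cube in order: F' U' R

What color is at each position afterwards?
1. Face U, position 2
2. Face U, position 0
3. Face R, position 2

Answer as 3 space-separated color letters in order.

Answer: W W R

Derivation:
After move 1 (F'): F=GGGG U=WWRR R=YRYR D=OOYY L=OWOW
After move 2 (U'): U=WRWR F=OWGG R=GGYR B=YRBB L=BBOW
After move 3 (R): R=YGRG U=WWWG F=OOGY D=OBYY B=RRRB
Query 1: U[2] = W
Query 2: U[0] = W
Query 3: R[2] = R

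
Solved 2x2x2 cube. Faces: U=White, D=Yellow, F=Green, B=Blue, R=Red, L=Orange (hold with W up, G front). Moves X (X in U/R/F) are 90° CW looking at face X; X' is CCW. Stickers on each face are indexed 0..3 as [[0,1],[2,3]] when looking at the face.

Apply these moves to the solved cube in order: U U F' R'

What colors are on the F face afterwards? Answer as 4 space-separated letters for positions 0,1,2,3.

After move 1 (U): U=WWWW F=RRGG R=BBRR B=OOBB L=GGOO
After move 2 (U): U=WWWW F=BBGG R=OORR B=GGBB L=RROO
After move 3 (F'): F=BGBG U=WWOR R=YOYR D=ROYY L=RWOW
After move 4 (R'): R=ORYY U=WBOG F=BWBR D=RGYG B=YGOB
Query: F face = BWBR

Answer: B W B R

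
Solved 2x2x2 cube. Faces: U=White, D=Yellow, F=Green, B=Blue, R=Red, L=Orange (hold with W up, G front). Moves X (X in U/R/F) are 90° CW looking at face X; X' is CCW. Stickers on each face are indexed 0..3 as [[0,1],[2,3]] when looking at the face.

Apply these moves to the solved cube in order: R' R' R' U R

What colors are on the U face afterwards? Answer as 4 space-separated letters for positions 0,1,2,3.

After move 1 (R'): R=RRRR U=WBWB F=GWGW D=YGYG B=YBYB
After move 2 (R'): R=RRRR U=WYWY F=GBGB D=YWYW B=GBGB
After move 3 (R'): R=RRRR U=WGWG F=GYGY D=YBYB B=WBWB
After move 4 (U): U=WWGG F=RRGY R=WBRR B=OOWB L=GYOO
After move 5 (R): R=RWRB U=WRGY F=RBGB D=YWYO B=GOWB
Query: U face = WRGY

Answer: W R G Y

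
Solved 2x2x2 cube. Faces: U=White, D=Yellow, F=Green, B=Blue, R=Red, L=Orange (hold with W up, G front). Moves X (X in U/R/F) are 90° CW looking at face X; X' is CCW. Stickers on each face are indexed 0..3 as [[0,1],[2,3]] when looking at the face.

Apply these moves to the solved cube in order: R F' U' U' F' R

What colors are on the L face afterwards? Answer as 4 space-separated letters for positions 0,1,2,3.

After move 1 (R): R=RRRR U=WGWG F=GYGY D=YBYB B=WBWB
After move 2 (F'): F=YYGG U=WGRR R=BRYR D=OOYB L=OGOW
After move 3 (U'): U=GRWR F=OGGG R=YYYR B=BRWB L=WBOW
After move 4 (U'): U=RRGW F=WBGG R=OGYR B=YYWB L=BROW
After move 5 (F'): F=BGWG U=RROY R=OGOR D=RWYB L=BWOG
After move 6 (R): R=OORG U=RGOG F=BWWB D=RWYY B=YYRB
Query: L face = BWOG

Answer: B W O G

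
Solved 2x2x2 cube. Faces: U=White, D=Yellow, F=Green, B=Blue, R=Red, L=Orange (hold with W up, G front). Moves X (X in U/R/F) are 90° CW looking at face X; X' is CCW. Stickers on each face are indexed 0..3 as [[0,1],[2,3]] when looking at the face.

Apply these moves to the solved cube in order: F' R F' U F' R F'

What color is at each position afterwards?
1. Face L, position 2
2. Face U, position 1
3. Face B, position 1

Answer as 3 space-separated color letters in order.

After move 1 (F'): F=GGGG U=WWRR R=YRYR D=OOYY L=OWOW
After move 2 (R): R=YYRR U=WGRG F=GOGY D=OBYB B=RBWB
After move 3 (F'): F=OYGG U=WGYR R=BYOR D=WWYB L=OGOR
After move 4 (U): U=YWRG F=BYGG R=RBOR B=OGWB L=OYOR
After move 5 (F'): F=YGBG U=YWRO R=WBWR D=YRYB L=OGOR
After move 6 (R): R=WWRB U=YGRG F=YRBB D=YWYO B=OGWB
After move 7 (F'): F=RBYB U=YGWR R=WWYB D=GRYO L=OGOR
Query 1: L[2] = O
Query 2: U[1] = G
Query 3: B[1] = G

Answer: O G G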